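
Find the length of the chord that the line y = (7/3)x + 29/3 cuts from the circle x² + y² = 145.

3√58

The distance from (0, 0) to the line is 29/√58, and r² = 145.
Chord = 2√(r² − d²) = 2·√(261/2) = 3√58.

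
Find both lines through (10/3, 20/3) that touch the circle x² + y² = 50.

Write the tangent as mx − y + (20/3 − m·(10/3)) = 0 and set its distance from the centre to 5√2:
(−10/3m − (−20/3))² = 50(m² + 1)
7m² + 8m + 1 = 0, so m = −1 or m = −1/7.
With m = −1: x + y = 10. With m = −1/7: x + 7y = 50.

x + y = 10 and x + 7y = 50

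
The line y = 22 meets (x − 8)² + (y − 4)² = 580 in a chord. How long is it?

The distance from (8, 4) to the line is 18, and r² = 580.
Half the chord is √(r² − d²) = √(256), so the full chord is 32.

32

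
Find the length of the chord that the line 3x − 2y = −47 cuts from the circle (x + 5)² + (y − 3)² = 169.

The distance from (−5, 3) to the line is 26/√13, and r² = 169.
Chord = 2√(r² − d²) = 2·√(117) = 6√13.

6√13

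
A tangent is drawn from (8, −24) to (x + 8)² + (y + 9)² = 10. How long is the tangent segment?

√471

With centre O = (−8, −9), |OP|² = 481 and r² = 10.
The tangent meets the radius at right angles, so tangent² = |PO|² − r² = 481 − 10 = 471.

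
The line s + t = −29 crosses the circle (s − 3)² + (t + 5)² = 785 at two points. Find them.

(−25, −4) and (4, −33)

From the line, t = −s − 29. Substituting:
2s² + 42s − 200 = 0  ⟹  s² + 21s − 100 = 0
s = 4 or s = −25, giving (4, −33) and (−25, −4).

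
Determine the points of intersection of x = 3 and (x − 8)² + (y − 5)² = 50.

The line gives x = 3. Substituting into the circle:
y² − 10y = 0
y = 10 or y = 0, giving (3, 10) and (3, 0).

(3, 0) and (3, 10)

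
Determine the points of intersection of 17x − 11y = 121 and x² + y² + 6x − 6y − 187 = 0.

(0, −11) and (11, 6)

From the line, y = (−121 + 17x)/11. Substituting:
410x² − 4510x = 0  ⟹  x² − 11x = 0
x = 11 or x = 0, giving (11, 6) and (0, −11).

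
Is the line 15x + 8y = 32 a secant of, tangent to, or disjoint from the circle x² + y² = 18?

secant

Centre (0, 0), r² = 18. Distance² from centre to line = (−32)²/289 = 1024/289.
Since d² < r², the line cuts the circle twice.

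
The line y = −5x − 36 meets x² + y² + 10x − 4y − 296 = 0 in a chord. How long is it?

7√26

Substitute y = −5x − 36:
26x² + 390x + 1144 = 0  ⟹  x² + 15x + 44 = 0
x = −4 or x = −11, giving (−4, −16) and (−11, 19).
|(−4, −16) − (−11, 19)| = √((7)² + (−35)²) = 7√26.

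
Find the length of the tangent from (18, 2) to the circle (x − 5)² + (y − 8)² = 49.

With centre O = (5, 8), |OP|² = 205 and r² = 49.
Power of the point: PT² = |PO|² − r² = 156, so PT = 2√39.

2√39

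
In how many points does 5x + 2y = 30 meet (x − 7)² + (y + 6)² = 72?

Substituting the line into the circle gives 29x² − 476x + 1672 = 0.
Δ = 226576 − 193952 = 32624.
Two real roots: the line is a secant.

2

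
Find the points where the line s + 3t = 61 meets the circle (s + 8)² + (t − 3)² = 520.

Express t = (61 − s)/3 and substitute into the circle:
10s² + 40s − 1400 = 0  ⟹  s² + 4s − 140 = 0
s = 10 or s = −14, giving (10, 17) and (−14, 25).

(−14, 25) and (10, 17)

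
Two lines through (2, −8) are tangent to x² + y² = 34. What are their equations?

Let a tangent through (2, −8) have slope m. Its distance from (0, 0) must equal √34:
(−2m − (8))² = 34(m² + 1)
15m² − 16m − 15 = 0, so m = 5/3 or m = −3/5.
Through (2, −8) these give 5x − 3y = 34 and 3x + 5y = −34.

5x − 3y = 34 and 3x + 5y = −34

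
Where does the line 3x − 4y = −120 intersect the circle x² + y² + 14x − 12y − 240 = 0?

(−24, 12) and (−8, 24)

From the line, y = (120 + 3x)/4. Substituting:
25x² + 800x + 4800 = 0  ⟹  x² + 32x + 192 = 0
x = −8 or x = −24, giving (−8, 24) and (−24, 12).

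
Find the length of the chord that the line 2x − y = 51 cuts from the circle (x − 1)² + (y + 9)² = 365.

6√5

Substitute y = 2x − 51:
5x² − 170x + 1400 = 0  ⟹  x² − 34x + 280 = 0
x = 20 or x = 14, giving (20, −11) and (14, −23).
|(20, −11) − (14, −23)| = √((6)² + (12)²) = 6√5.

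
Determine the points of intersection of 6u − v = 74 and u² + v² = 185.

(11, −8) and (13, 4)

From the line, v = 6u − 74. Substituting:
37u² − 888u + 5291 = 0  ⟹  u² − 24u + 143 = 0
u = 13 or u = 11, giving (13, 4) and (11, −8).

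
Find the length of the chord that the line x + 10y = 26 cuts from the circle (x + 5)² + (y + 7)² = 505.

Substitute y = (26 − x)/10:
101x² + 808x − 38784 = 0  ⟹  x² + 8x − 384 = 0
x = 16 or x = −24, giving (16, 1) and (−24, 5).
Chord length = distance between (16, 1) and (−24, 5) = √1616 = 4√101.

4√101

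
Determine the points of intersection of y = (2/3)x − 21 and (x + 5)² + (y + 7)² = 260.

From the line, y = (−63 + 2x)/3. Substituting:
13x² − 78x − 351 = 0  ⟹  x² − 6x − 27 = 0
x = 9 or x = −3, giving (9, −15) and (−3, −23).

(−3, −23) and (9, −15)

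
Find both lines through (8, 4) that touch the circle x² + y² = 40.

3x − y = 20 and x + 3y = 20

Let a tangent through (8, 4) have slope m. Its distance from (0, 0) must equal 2√10:
(−8m − (−4))² = 40(m² + 1)
3m² − 8m − 3 = 0, so m = 3 or m = −1/3.
Through (8, 4) these give 3x − y = 20 and x + 3y = 20.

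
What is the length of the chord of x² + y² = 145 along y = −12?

Express y = −12 and substitute into the circle:
x² − 1 = 0
x = 1 or x = −1, giving (1, −12) and (−1, −12).
Chord length = distance between (1, −12) and (−1, −12) = √4 = 2.

2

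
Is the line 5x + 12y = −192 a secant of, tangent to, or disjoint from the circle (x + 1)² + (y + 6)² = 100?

Centre (−1, −6), r² = 100. Distance² from centre to line = (115)²/169 = 13225/169.
Since d² < r², the line cuts the circle twice.

secant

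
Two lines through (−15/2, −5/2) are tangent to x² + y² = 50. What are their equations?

7x − y = −50 and x + y = −10

Write the tangent as mx − y + (−5/2 − m·(−15/2)) = 0 and set its distance from the centre to 5√2:
[m·(15/2) − (5/2)]² = 50(m² + 1)
m² − 6m − 7 = 0, so m = 7 or m = −1.
Through (−15/2, −5/2) these give 7x − y = −50 and x + y = −10.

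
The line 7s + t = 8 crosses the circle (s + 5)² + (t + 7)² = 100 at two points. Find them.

(1, 1) and (3, −13)

Substitute t = −7s + 8:
50s² − 200s + 150 = 0  ⟹  s² − 4s + 3 = 0
s = 3 or s = 1, giving (3, −13) and (1, 1).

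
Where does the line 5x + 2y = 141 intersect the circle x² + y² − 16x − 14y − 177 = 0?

Express y = (141 − 5x)/2 and substitute into the circle:
29x² − 1334x + 15225 = 0  ⟹  x² − 46x + 525 = 0
x = 25 or x = 21, giving (25, 8) and (21, 18).

(21, 18) and (25, 8)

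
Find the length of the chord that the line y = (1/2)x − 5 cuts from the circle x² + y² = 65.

6√5

Express y = (−10 + x)/2 and substitute into the circle:
5x² − 20x − 160 = 0  ⟹  x² − 4x − 32 = 0
x = 8 or x = −4, giving (8, −1) and (−4, −7).
|(8, −1) − (−4, −7)| = √((12)² + (6)²) = 6√5.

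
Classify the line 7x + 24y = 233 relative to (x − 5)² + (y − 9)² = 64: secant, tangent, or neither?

secant

Substituting the line into the circle gives 625x² − 5998x − 22175 = 0.
Discriminant = (−5998)² − 4·625·(−22175) = 91413504 > 0.
Two real roots: the line is a secant.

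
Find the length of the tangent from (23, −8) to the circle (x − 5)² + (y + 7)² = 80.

7√5

With centre O = (5, −7), |OP|² = 325 and r² = 80.
Power of the point: PT² = |PO|² − r² = 245, so PT = 7√5.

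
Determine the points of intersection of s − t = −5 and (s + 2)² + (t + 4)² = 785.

(−25, −20) and (14, 19)

From the line, t = s + 5. Substituting:
2s² + 22s − 700 = 0  ⟹  s² + 11s − 350 = 0
s = 14 or s = −25, giving (14, 19) and (−25, −20).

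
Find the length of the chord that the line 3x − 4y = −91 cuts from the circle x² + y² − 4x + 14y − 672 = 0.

The distance from (2, −7) to the line is 125/√25, and r² = 725.
Chord = 2√(r² − d²) = 2·√(100) = 20.

20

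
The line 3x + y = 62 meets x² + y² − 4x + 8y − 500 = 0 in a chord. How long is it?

8√10

Express y = −3x + 62 and substitute into the circle:
10x² − 400x + 3840 = 0  ⟹  x² − 40x + 384 = 0
x = 24 or x = 16, giving (24, −10) and (16, 14).
|(24, −10) − (16, 14)| = √((8)² + (−24)²) = 8√10.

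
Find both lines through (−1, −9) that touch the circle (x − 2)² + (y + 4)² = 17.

x − 4y = 35 and 4x + y = −13

A line y − (−9) = m(x − (−1)) is tangent when its distance from (2, −4) is √17:
[m·(3) − (5)]² = 17(m² + 1)
4m² + 15m − 4 = 0, so m = 1/4 or m = −4.
Through (−1, −9) these give x − 4y = 35 and 4x + y = −13.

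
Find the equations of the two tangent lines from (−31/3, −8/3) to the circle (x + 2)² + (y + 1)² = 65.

7x + 4y = −83 and 8x − y = −80

Write the tangent as mx − y + (−8/3 − m·(−31/3)) = 0 and set its distance from the centre to √65:
(25/3m − (5/3))² = 65(m² + 1)
4m² − 25m − 56 = 0, so m = −7/4 or m = 8.
With m = −7/4: 7x + 4y = −83. With m = 8: 8x − y = −80.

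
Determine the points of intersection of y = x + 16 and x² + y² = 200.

From the line, y = x + 16. Substituting:
2x² + 32x + 56 = 0  ⟹  x² + 16x + 28 = 0
x = −2 or x = −14, giving (−2, 14) and (−14, 2).

(−14, 2) and (−2, 14)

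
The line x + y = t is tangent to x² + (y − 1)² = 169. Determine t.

Tangency holds when the distance from the centre (0, 1) to the line equals the radius 13:
|1·0 + 1·1 − t| / √2 = 13
|t − (1)| = 13√2.

t = 1 ± 13√2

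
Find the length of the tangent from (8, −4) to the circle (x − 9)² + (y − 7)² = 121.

1

Centre (9, 7), r² = 121. |PO|² = (−1)² + (−11)² = 122.
Power of the point: PT² = |PO|² − r² = 1, so PT = 1.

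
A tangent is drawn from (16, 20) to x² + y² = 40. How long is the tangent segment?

Centre (0, 0), r² = 40. |PO|² = (16)² + (20)² = 656.
Power of the point: PT² = |PO|² − r² = 616, so PT = 2√154.

2√154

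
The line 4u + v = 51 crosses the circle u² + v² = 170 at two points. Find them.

Substitute v = −4u + 51:
17u² − 408u + 2431 = 0  ⟹  u² − 24u + 143 = 0
u = 13 or u = 11, giving (13, −1) and (11, 7).

(11, 7) and (13, −1)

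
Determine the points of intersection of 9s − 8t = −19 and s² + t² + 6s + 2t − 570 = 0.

From the line, t = (19 + 9s)/8. Substituting:
145s² + 870s − 35815 = 0  ⟹  s² + 6s − 247 = 0
s = 13 or s = −19, giving (13, 17) and (−19, −19).

(−19, −19) and (13, 17)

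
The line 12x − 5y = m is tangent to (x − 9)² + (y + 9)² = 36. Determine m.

The line touches the circle iff its distance from (9, −9) is 6:
|12·9 − 5·(−9) − m| / √169 = 6
|m − (153)| = 6·13, so m = 231 or m = 75.

m = 75 or m = 231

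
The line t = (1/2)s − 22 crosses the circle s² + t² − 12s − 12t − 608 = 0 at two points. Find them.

Express t = (−44 + s)/2 and substitute into the circle:
5s² − 160s + 560 = 0  ⟹  s² − 32s + 112 = 0
s = 28 or s = 4, giving (28, −8) and (4, −20).

(4, −20) and (28, −8)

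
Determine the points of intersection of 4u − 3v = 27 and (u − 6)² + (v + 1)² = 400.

From the line, v = (−27 + 4u)/3. Substituting:
25u² − 300u − 2700 = 0  ⟹  u² − 12u − 108 = 0
u = 18 or u = −6, giving (18, 15) and (−6, −17).

(−6, −17) and (18, 15)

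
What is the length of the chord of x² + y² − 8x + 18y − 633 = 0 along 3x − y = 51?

16√10

From the line, y = 3x − 51. Substituting:
10x² − 260x + 1050 = 0  ⟹  x² − 26x + 105 = 0
x = 21 or x = 5, giving (21, 12) and (5, −36).
Chord length = distance between (21, 12) and (5, −36) = √2560 = 16√10.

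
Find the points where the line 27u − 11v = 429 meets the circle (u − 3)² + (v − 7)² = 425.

(11, −12) and (22, 15)

Express v = (−429 + 27u)/11 and substitute into the circle:
850u² − 28050u + 205700 = 0  ⟹  u² − 33u + 242 = 0
u = 22 or u = 11, giving (22, 15) and (11, −12).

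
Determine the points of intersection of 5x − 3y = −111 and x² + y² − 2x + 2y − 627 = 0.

(−24, −3) and (−9, 22)

Substitute y = (111 + 5x)/3:
34x² + 1122x + 7344 = 0  ⟹  x² + 33x + 216 = 0
x = −9 or x = −24, giving (−9, 22) and (−24, −3).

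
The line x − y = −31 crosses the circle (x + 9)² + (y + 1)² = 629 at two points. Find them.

(−34, −3) and (−7, 24)

Substitute y = x + 31:
2x² + 82x + 476 = 0  ⟹  x² + 41x + 238 = 0
x = −7 or x = −34, giving (−7, 24) and (−34, −3).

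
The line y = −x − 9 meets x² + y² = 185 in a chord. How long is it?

Centre (0, 0), r² = 185. Perpendicular distance d from centre to line = |9| / √2 = 9/√2.
Half the chord is √(r² − d²) = √(289/2), so the full chord is 17√2.

17√2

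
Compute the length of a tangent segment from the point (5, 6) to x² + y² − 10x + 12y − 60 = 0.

√23

The centre is (5, −6) and r = 11. The square of the distance from P to the centre is 0 + 144 = 144.
The tangent meets the radius at right angles, so tangent² = |PO|² − r² = 144 − 121 = 23.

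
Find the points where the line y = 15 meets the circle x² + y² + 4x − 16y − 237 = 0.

(−18, 15) and (14, 15)

Express y = 15 and substitute into the circle:
x² + 4x − 252 = 0
x = 14 or x = −18, giving (14, 15) and (−18, 15).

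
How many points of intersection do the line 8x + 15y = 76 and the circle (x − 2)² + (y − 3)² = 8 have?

2

d² = (8·2 + 15·3 − (76))²/289 = 225/289; r² = 8.
Since d² < r², the line cuts the circle twice.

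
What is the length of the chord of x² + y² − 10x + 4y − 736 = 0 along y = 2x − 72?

From the line, y = 2x − 72. Substituting:
5x² − 290x + 4160 = 0  ⟹  x² − 58x + 832 = 0
x = 32 or x = 26, giving (32, −8) and (26, −20).
|(32, −8) − (26, −20)| = √((6)² + (12)²) = 6√5.

6√5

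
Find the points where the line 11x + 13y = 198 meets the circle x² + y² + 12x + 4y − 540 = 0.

(−8, 22) and (18, 0)

From the line, y = (198 − 11x)/13. Substituting:
290x² − 2900x − 41760 = 0  ⟹  x² − 10x − 144 = 0
x = 18 or x = −8, giving (18, 0) and (−8, 22).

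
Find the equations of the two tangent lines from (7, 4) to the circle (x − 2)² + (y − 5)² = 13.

2x − 3y = 2 and 3x + 2y = 29

Write the tangent as mx − y + (4 − m·(7)) = 0 and set its distance from the centre to √13:
(−5m − (1))² = 13(m² + 1)
6m² + 5m − 6 = 0, so m = 2/3 or m = −3/2.
With m = 2/3: 2x − 3y = 2. With m = −3/2: 3x + 2y = 29.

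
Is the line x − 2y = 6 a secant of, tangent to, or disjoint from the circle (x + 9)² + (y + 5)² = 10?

d² = (1·(−9) − 2·(−5) − (6))²/5 = 5; r² = 10.
Since d² < r², the line cuts the circle twice.

secant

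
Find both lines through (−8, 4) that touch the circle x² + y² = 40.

A line y − (4) = m(x − (−8)) is tangent when its distance from (0, 0) is 2√10:
(8m − (−4))² = 40(m² + 1)
3m² + 8m − 3 = 0, so m = −3 or m = 1/3.
With m = −3: 3x + y = −20. With m = 1/3: x − 3y = −20.

3x + y = −20 and x − 3y = −20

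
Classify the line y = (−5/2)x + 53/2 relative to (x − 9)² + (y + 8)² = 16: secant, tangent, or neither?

d² = (5·9 + 2·(−8) − (53))²/29 = 576/29; r² = 16.
Since d² > r², the line lies outside the circle.

neither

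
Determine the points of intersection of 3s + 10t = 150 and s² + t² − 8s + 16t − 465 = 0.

(0, 15) and (20, 9)

Substitute t = (150 − 3s)/10:
109s² − 2180s = 0  ⟹  s² − 20s = 0
s = 20 or s = 0, giving (20, 9) and (0, 15).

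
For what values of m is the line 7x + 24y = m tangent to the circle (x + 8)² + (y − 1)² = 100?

m = −282 or m = 218

For a tangent, require d(centre, line) = r = 10.
|7·(−8) + 24·1 − m| / √625 = 10
|m − (−32)| = 10·25, so m = 218 or m = −282.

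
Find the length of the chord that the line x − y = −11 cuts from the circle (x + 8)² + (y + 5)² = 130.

14√2

Centre (−8, −5), r² = 130. Perpendicular distance d from centre to line = |8| / √2 = 8/√2.
Half the chord is √(r² − d²) = √(98), so the full chord is 14√2.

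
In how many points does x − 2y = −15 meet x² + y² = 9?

0

d² = (1·0 − 2·0 − (−15))²/5 = 45; r² = 9.
Since d² > r², the line lies outside the circle.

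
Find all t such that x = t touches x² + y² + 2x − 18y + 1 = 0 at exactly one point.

Tangency holds when the distance from the centre (−1, 9) to the line equals the radius 9:
|1·(−1) + 0·9 − t| / √1 = 9
|t − (−1)| = 9, so t = 8 or t = −10.

t = −10 or t = 8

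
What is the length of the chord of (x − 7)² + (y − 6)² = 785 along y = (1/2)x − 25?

12√5

Substitute y = (−50 + x)/2:
5x² − 180x + 900 = 0  ⟹  x² − 36x + 180 = 0
x = 30 or x = 6, giving (30, −10) and (6, −22).
Chord length = distance between (30, −10) and (6, −22) = √720 = 12√5.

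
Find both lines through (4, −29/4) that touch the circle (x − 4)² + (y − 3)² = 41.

Write the tangent as mx − y + (−29/4 − m·(4)) = 0 and set its distance from the centre to √41:
[m·(0) − (41/4)]² = 41(m² + 1)
16m² − 25 = 0, so m = 5/4 or m = −5/4.
Through (4, −29/4) these give 5x − 4y = 49 and 5x + 4y = −9.

5x − 4y = 49 and 5x + 4y = −9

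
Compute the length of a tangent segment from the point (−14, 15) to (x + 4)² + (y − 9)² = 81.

√55

The centre is (−4, 9) and r = 9. The square of the distance from P to the centre is 100 + 36 = 136.
The tangent meets the radius at right angles, so tangent² = |PO|² − r² = 136 − 81 = 55.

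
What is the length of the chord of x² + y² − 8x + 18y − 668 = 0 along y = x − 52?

Substitute y = x − 52:
2x² − 94x + 1100 = 0  ⟹  x² − 47x + 550 = 0
x = 25 or x = 22, giving (25, −27) and (22, −30).
Chord length = distance between (25, −27) and (22, −30) = √18 = 3√2.

3√2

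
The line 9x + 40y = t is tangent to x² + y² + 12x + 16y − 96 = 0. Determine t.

t = −948 or t = 200

The line touches the circle iff its distance from (−6, −8) is 14:
|9·(−6) + 40·(−8) − t| / √1681 = 14
|t − (−374)| = 14·41, so t = 200 or t = −948.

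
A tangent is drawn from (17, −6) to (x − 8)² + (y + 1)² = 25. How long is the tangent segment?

9

The centre is (8, −1) and r = 5. The square of the distance from P to the centre is 81 + 25 = 106.
The tangent meets the radius at right angles, so tangent² = |PO|² − r² = 106 − 25 = 81.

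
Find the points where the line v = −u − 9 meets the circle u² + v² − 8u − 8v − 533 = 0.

From the line, v = −u − 9. Substituting:
2u² + 18u − 380 = 0  ⟹  u² + 9u − 190 = 0
u = 10 or u = −19, giving (10, −19) and (−19, 10).

(−19, 10) and (10, −19)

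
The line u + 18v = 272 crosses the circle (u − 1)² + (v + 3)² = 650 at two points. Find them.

(−16, 16) and (20, 14)

Substitute v = (272 − u)/18:
325u² − 1300u − 104000 = 0  ⟹  u² − 4u − 320 = 0
u = 20 or u = −16, giving (20, 14) and (−16, 16).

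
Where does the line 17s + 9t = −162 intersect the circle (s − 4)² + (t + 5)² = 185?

(−9, −1) and (0, −18)

From the line, t = (−162 − 17s)/9. Substituting:
370s² + 3330s = 0  ⟹  s² + 9s = 0
s = 0 or s = −9, giving (0, −18) and (−9, −1).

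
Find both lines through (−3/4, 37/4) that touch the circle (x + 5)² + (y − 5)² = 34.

A line y − (37/4) = m(x − (−3/4)) is tangent when its distance from (−5, 5) is √34:
[m·(−17/4) − (−17/4)]² = 34(m² + 1)
15m² + 34m + 15 = 0, so m = −3/5 or m = −5/3.
Through (−3/4, 37/4) these give 3x + 5y = 44 and 5x + 3y = 24.

3x + 5y = 44 and 5x + 3y = 24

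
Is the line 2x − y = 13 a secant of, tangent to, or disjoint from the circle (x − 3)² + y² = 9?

Substituting the line into the circle gives 5x² − 58x + 169 = 0.
Δ = 3364 − 3380 = −16.
No real roots: the line does not meet the circle.

disjoint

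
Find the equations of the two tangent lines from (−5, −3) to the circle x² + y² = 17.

Write the tangent as mx − y + (−3 − m·(−5)) = 0 and set its distance from the centre to √17:
(5m − (3))² = 17(m² + 1)
4m² − 15m − 4 = 0, so m = −1/4 or m = 4.
With m = −1/4: x + 4y = −17. With m = 4: 4x − y = −17.

x + 4y = −17 and 4x − y = −17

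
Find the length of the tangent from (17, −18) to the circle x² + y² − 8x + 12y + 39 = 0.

Centre (4, −6), r² = 13. |PO|² = (13)² + (−12)² = 313.
Power of the point: PT² = |PO|² − r² = 300, so PT = 10√3.

10√3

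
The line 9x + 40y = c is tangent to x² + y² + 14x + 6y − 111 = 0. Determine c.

c = −716 or c = 350

For a tangent, require d(centre, line) = r = 13.
|9·(−7) + 40·(−3) − c| / √1681 = 13
|c − (−183)| = 13·41, so c = 350 or c = −716.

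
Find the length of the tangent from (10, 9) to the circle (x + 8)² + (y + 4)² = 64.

√429

Centre (−8, −4), r² = 64. |PO|² = (18)² + (13)² = 493.
The tangent meets the radius at right angles, so tangent² = |PO|² − r² = 493 − 64 = 429.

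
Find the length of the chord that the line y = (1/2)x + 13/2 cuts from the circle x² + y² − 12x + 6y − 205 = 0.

Express y = (13 + x)/2 and substitute into the circle:
5x² − 10x − 495 = 0  ⟹  x² − 2x − 99 = 0
x = 11 or x = −9, giving (11, 12) and (−9, 2).
Chord length = distance between (11, 12) and (−9, 2) = √500 = 10√5.

10√5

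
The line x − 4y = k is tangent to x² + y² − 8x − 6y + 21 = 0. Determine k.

For a tangent, require d(centre, line) = r = 2.
|1·4 − 4·3 − k| / √17 = 2
|k − (−8)| = 2√17.

k = −8 ± 2√17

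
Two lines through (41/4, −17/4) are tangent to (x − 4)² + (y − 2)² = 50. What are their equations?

Let a tangent through (41/4, −17/4) have slope m. Its distance from (4, 2) must equal 5√2:
(−25/4m − (25/4))² = 50(m² + 1)
7m² − 50m + 7 = 0, so m = 7 or m = 1/7.
Through (41/4, −17/4) these give 7x − y = 76 and x − 7y = 40.

7x − y = 76 and x − 7y = 40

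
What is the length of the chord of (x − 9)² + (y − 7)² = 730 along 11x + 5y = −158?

Express y = (−158 − 11x)/5 and substitute into the circle:
146x² + 3796x + 21024 = 0  ⟹  x² + 26x + 144 = 0
x = −8 or x = −18, giving (−8, −14) and (−18, 8).
|(−8, −14) − (−18, 8)| = √((10)² + (−22)²) = 2√146.

2√146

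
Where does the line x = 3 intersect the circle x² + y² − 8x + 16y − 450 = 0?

(3, −31) and (3, 15)

The line gives x = 3. Substituting into the circle:
y² + 16y − 465 = 0
y = 15 or y = −31, giving (3, 15) and (3, −31).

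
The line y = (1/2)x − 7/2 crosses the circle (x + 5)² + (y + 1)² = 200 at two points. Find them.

Substitute y = (−7 + x)/2:
5x² + 30x − 675 = 0  ⟹  x² + 6x − 135 = 0
x = 9 or x = −15, giving (9, 1) and (−15, −11).

(−15, −11) and (9, 1)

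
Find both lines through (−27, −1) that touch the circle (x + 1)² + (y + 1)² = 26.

x + 5y = −32 and x − 5y = −22

A line y − (−1) = m(x − (−27)) is tangent when its distance from (−1, −1) is √26:
[m·(26) − (0)]² = 26(m² + 1)
25m² − 1 = 0, so m = −1/5 or m = 1/5.
Through (−27, −1) these give x + 5y = −32 and x − 5y = −22.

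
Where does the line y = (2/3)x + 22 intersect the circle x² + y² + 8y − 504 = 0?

(−18, 10) and (−6, 18)

Substitute y = (66 + 2x)/3:
13x² + 312x + 1404 = 0  ⟹  x² + 24x + 108 = 0
x = −6 or x = −18, giving (−6, 18) and (−18, 10).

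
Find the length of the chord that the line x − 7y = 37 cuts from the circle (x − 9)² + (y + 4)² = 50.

10√2

Centre (9, −4), r² = 50. Perpendicular distance d from centre to line = |0| / √50 = 0/√50.
Chord = 2√(r² − d²) = 2·√(50) = 10√2.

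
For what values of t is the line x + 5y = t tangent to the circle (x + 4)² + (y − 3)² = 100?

t = 11 ± 10√26

Tangency holds when the distance from the centre (−4, 3) to the line equals the radius 10:
|1·(−4) + 5·3 − t| / √26 = 10
|t − (11)| = 10√26.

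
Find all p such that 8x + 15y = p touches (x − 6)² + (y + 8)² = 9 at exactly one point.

The line touches the circle iff its distance from (6, −8) is 3:
|8·6 + 15·(−8) − p| / √289 = 3
|p − (−72)| = 3·17, so p = −21 or p = −123.

p = −123 or p = −21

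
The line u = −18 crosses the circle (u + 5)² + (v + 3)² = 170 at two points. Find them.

The line gives u = −18. Substituting into the circle:
v² + 6v + 8 = 0
v = −2 or v = −4, giving (−18, −2) and (−18, −4).

(−18, −4) and (−18, −2)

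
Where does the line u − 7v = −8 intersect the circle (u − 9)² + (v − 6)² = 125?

(−1, 1) and (20, 4)

Express v = (8 + u)/7 and substitute into the circle:
50u² − 950u − 1000 = 0  ⟹  u² − 19u − 20 = 0
u = 20 or u = −1, giving (20, 4) and (−1, 1).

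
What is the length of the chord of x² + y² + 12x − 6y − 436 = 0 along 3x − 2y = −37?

12√13

The distance from (−6, 3) to the line is 13/√13, and r² = 481.
Chord = 2√(r² − d²) = 2·√(468) = 12√13.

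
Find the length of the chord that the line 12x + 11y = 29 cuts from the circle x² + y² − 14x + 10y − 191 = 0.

2√265

Centre (7, −5), r² = 265. Perpendicular distance d from centre to line = |0| / √265 = 0/√265.
Half the chord is √(r² − d²) = √(265), so the full chord is 2√265.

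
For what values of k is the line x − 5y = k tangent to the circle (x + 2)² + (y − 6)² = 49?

k = −32 ± 7√26

For a tangent, require d(centre, line) = r = 7.
|1·(−2) − 5·6 − k| / √26 = 7
|k − (−32)| = 7√26.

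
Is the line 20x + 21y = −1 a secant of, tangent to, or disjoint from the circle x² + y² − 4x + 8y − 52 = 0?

d² = (20·2 + 21·(−4) − (−1))²/841 = 1849/841; r² = 72.
Since d² < r², the line cuts the circle twice.

secant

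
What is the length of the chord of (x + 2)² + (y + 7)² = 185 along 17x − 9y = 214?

Substitute y = (−214 + 17x)/9:
370x² − 4810x + 8140 = 0  ⟹  x² − 13x + 22 = 0
x = 11 or x = 2, giving (11, −3) and (2, −20).
Chord length = distance between (11, −3) and (2, −20) = √370 = √370.

√370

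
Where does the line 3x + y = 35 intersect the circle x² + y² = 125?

(10, 5) and (11, 2)

Substitute y = −3x + 35:
10x² − 210x + 1100 = 0  ⟹  x² − 21x + 110 = 0
x = 11 or x = 10, giving (11, 2) and (10, 5).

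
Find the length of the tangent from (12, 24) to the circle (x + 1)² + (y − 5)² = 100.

Centre (−1, 5), r² = 100. |PO|² = (13)² + (19)² = 530.
Power of the point: PT² = |PO|² − r² = 430, so PT = √430.

√430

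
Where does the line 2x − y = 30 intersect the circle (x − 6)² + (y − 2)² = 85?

From the line, y = 2x − 30. Substituting:
5x² − 140x + 975 = 0  ⟹  x² − 28x + 195 = 0
x = 15 or x = 13, giving (15, 0) and (13, −4).

(13, −4) and (15, 0)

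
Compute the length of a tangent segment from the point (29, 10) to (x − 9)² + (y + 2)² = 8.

With centre O = (9, −2), |OP|² = 544 and r² = 8.
Power of the point: PT² = |PO|² − r² = 536, so PT = 2√134.

2√134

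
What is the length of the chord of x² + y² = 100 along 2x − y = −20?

4√5

The distance from (0, 0) to the line is 20/√5, and r² = 100.
Half the chord is √(r² − d²) = √(20), so the full chord is 4√5.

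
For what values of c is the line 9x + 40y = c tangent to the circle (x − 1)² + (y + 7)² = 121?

c = −722 or c = 180

For a tangent, require d(centre, line) = r = 11.
|9·1 + 40·(−7) − c| / √1681 = 11
|c − (−271)| = 11·41, so c = 180 or c = −722.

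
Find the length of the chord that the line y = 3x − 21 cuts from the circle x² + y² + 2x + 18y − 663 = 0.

Express y = 3x − 21 and substitute into the circle:
10x² − 70x − 600 = 0  ⟹  x² − 7x − 60 = 0
x = 12 or x = −5, giving (12, 15) and (−5, −36).
Chord length = distance between (12, 15) and (−5, −36) = √2890 = 17√10.

17√10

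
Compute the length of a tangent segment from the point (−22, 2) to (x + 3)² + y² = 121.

2√61

The centre is (−3, 0) and r = 11. The square of the distance from P to the centre is 361 + 4 = 365.
By the tangent–radius right angle, tangent length = √(|PO|² − r²) = √244 = 2√61.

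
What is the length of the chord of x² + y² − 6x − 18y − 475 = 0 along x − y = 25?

13√2

Express y = x − 25 and substitute into the circle:
2x² − 74x + 600 = 0  ⟹  x² − 37x + 300 = 0
x = 25 or x = 12, giving (25, 0) and (12, −13).
|(25, 0) − (12, −13)| = √((13)² + (13)²) = 13√2.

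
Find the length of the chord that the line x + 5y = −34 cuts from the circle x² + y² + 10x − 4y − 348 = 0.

7√26

Centre (−5, 2), r² = 377. Perpendicular distance d from centre to line = |39| / √26 = 39/√26.
Half the chord is √(r² − d²) = √(637/2), so the full chord is 7√26.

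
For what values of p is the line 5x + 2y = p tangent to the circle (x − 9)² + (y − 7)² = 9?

p = 59 ± 3√29

Tangency holds when the distance from the centre (9, 7) to the line equals the radius 3:
|5·9 + 2·7 − p| / √29 = 3
|p − (59)| = 3√29.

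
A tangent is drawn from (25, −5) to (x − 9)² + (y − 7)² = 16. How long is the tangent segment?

Centre (9, 7), r² = 16. |PO|² = (16)² + (−12)² = 400.
The tangent meets the radius at right angles, so tangent² = |PO|² − r² = 400 − 16 = 384.

8√6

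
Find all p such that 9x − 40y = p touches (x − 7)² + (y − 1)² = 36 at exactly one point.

p = −223 or p = 269

Tangency holds when the distance from the centre (7, 1) to the line equals the radius 6:
|9·7 − 40·1 − p| / √1681 = 6
|p − (23)| = 6·41, so p = 269 or p = −223.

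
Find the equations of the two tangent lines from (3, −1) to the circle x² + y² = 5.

2x + y = 5 and x − 2y = 5

A line y − (−1) = m(x − (3)) is tangent when its distance from (0, 0) is √5:
(−3m − (1))² = 5(m² + 1)
2m² + 3m − 2 = 0, so m = −2 or m = 1/2.
With m = −2: 2x + y = 5. With m = 1/2: x − 2y = 5.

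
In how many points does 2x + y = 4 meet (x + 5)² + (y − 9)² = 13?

2

d² = (2·(−5) + 1·9 − (4))²/5 = 5; r² = 13.
Since d² < r², the line cuts the circle twice.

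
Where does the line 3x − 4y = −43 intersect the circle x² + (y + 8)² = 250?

From the line, y = (43 + 3x)/4. Substituting:
25x² + 450x + 1625 = 0  ⟹  x² + 18x + 65 = 0
x = −5 or x = −13, giving (−5, 7) and (−13, 1).

(−13, 1) and (−5, 7)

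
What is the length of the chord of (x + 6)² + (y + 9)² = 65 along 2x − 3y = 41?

2√13

The distance from (−6, −9) to the line is 26/√13, and r² = 65.
Chord = 2√(r² − d²) = 2·√(13) = 2√13.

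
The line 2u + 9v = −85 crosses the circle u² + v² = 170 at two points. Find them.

(−11, −7) and (7, −11)

Express v = (−85 − 2u)/9 and substitute into the circle:
85u² + 340u − 6545 = 0  ⟹  u² + 4u − 77 = 0
u = 7 or u = −11, giving (7, −11) and (−11, −7).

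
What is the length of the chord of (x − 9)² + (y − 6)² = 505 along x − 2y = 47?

2√5

From the line, y = (−47 + x)/2. Substituting:
5x² − 190x + 1785 = 0  ⟹  x² − 38x + 357 = 0
x = 21 or x = 17, giving (21, −13) and (17, −15).
|(21, −13) − (17, −15)| = √((4)² + (2)²) = 2√5.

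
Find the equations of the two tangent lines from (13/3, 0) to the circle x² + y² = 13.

3x + 2y = 13 and 3x − 2y = 13

Write the tangent as mx − y + (0 − m·(13/3)) = 0 and set its distance from the centre to √13:
(−13/3m − (0))² = 13(m² + 1)
4m² − 9 = 0, so m = −3/2 or m = 3/2.
With m = −3/2: 3x + 2y = 13. With m = 3/2: 3x − 2y = 13.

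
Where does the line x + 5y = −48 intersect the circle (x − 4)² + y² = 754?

Substitute y = (−48 − x)/5:
26x² − 104x − 16146 = 0  ⟹  x² − 4x − 621 = 0
x = 27 or x = −23, giving (27, −15) and (−23, −5).

(−23, −5) and (27, −15)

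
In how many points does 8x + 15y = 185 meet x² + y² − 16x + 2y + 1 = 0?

1

Substituting the line into the circle gives 289x² − 6800x + 40000 = 0.
Discriminant = (−6800)² − 4·289·(40000) = 0.
A repeated root: the line is tangent.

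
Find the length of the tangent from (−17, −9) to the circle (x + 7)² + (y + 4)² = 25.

10

The centre is (−7, −4) and r = 5. The square of the distance from P to the centre is 100 + 25 = 125.
Power of the point: PT² = |PO|² − r² = 100, so PT = 10.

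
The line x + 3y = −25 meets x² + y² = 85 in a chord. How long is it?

The distance from (0, 0) to the line is 25/√10, and r² = 85.
Half the chord is √(r² − d²) = √(45/2), so the full chord is 3√10.

3√10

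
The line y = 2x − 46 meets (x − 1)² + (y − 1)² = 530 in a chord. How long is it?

10√5

Express y = 2x − 46 and substitute into the circle:
5x² − 190x + 1680 = 0  ⟹  x² − 38x + 336 = 0
x = 24 or x = 14, giving (24, 2) and (14, −18).
|(24, 2) − (14, −18)| = √((10)² + (20)²) = 10√5.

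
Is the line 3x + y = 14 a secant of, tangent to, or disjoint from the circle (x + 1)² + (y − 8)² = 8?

disjoint

Centre (−1, 8), r² = 8. Distance² from centre to line = (−9)²/10 = 81/10.
Since d² > r², the line lies outside the circle.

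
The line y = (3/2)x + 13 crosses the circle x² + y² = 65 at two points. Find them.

(−8, 1) and (−4, 7)

Substitute y = (26 + 3x)/2:
13x² + 156x + 416 = 0  ⟹  x² + 12x + 32 = 0
x = −4 or x = −8, giving (−4, 7) and (−8, 1).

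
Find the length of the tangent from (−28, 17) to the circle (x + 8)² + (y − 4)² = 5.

2√141

With centre O = (−8, 4), |OP|² = 569 and r² = 5.
Power of the point: PT² = |PO|² − r² = 564, so PT = 2√141.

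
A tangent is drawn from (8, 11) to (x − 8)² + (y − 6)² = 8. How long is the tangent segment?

With centre O = (8, 6), |OP|² = 25 and r² = 8.
Power of the point: PT² = |PO|² − r² = 17, so PT = √17.

√17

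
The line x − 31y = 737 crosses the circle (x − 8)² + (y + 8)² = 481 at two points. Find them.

(−7, −24) and (24, −23)

From the line, y = (−737 + x)/31. Substituting:
962x² − 16354x − 161616 = 0  ⟹  x² − 17x − 168 = 0
x = 24 or x = −7, giving (24, −23) and (−7, −24).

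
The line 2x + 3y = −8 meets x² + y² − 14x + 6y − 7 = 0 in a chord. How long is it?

From the line, y = (−8 − 2x)/3. Substituting:
13x² − 130x − 143 = 0  ⟹  x² − 10x − 11 = 0
x = 11 or x = −1, giving (11, −10) and (−1, −2).
Chord length = distance between (11, −10) and (−1, −2) = √208 = 4√13.

4√13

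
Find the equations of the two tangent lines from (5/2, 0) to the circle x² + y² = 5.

Write the tangent as mx − y + (0 − m·(5/2)) = 0 and set its distance from the centre to √5:
(−5/2m − (0))² = 5(m² + 1)
m² − 4 = 0, so m = 2 or m = −2.
With m = 2: 2x − y = 5. With m = −2: 2x + y = 5.

2x − y = 5 and 2x + y = 5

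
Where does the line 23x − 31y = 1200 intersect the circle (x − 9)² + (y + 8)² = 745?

(5, −35) and (36, −12)

Substitute y = (−1200 + 23x)/31:
1490x² − 61090x + 268200 = 0  ⟹  x² − 41x + 180 = 0
x = 36 or x = 5, giving (36, −12) and (5, −35).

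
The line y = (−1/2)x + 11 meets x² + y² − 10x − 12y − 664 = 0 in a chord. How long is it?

The distance from (5, 6) to the line is 5/√5, and r² = 725.
Half the chord is √(r² − d²) = √(720), so the full chord is 24√5.

24√5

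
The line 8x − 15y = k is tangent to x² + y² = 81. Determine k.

k = −153 or k = 153

Tangency holds when the distance from the centre (0, 0) to the line equals the radius 9:
|8·0 − 15·0 − k| / √289 = 9
|k| = 9·17, so k = 153 or k = −153.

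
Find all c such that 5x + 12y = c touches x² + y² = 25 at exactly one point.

c = −65 or c = 65

Tangency holds when the distance from the centre (0, 0) to the line equals the radius 5:
|5·0 + 12·0 − c| / √169 = 5
|c| = 5·13, so c = 65 or c = −65.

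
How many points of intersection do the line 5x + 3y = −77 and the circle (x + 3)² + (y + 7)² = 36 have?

0

Centre (−3, −7), r² = 36. Distance² from centre to line = (41)²/34 = 1681/34.
Since d² > r², the line lies outside the circle.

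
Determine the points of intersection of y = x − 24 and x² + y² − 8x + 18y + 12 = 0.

(6, −18) and (13, −11)

Express y = x − 24 and substitute into the circle:
2x² − 38x + 156 = 0  ⟹  x² − 19x + 78 = 0
x = 13 or x = 6, giving (13, −11) and (6, −18).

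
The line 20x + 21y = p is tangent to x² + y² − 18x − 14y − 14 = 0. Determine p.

p = −21 or p = 675

Tangency holds when the distance from the centre (9, 7) to the line equals the radius 12:
|20·9 + 21·7 − p| / √841 = 12
|p − (327)| = 12·29, so p = 675 or p = −21.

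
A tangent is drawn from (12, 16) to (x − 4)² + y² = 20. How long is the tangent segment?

10√3

The centre is (4, 0) and r = 2√5. The square of the distance from P to the centre is 64 + 256 = 320.
Power of the point: PT² = |PO|² − r² = 300, so PT = 10√3.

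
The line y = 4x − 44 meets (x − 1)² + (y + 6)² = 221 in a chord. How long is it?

6√17

Express y = 4x − 44 and substitute into the circle:
17x² − 306x + 1224 = 0  ⟹  x² − 18x + 72 = 0
x = 12 or x = 6, giving (12, 4) and (6, −20).
Chord length = distance between (12, 4) and (6, −20) = √612 = 6√17.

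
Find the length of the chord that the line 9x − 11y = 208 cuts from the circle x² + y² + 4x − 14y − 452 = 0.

√202

Express y = (−208 + 9x)/11 and substitute into the circle:
202x² − 4646x + 20604 = 0  ⟹  x² − 23x + 102 = 0
x = 17 or x = 6, giving (17, −5) and (6, −14).
|(17, −5) − (6, −14)| = √((11)² + (9)²) = √202.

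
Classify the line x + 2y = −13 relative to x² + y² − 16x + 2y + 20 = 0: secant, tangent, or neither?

neither

Substituting the line into the circle gives 5x² − 42x + 197 = 0.
Δ = 1764 − 3940 = −2176.
No real roots: the line does not meet the circle.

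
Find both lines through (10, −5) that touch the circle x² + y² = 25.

Write the tangent as mx − y + (−5 − m·(10)) = 0 and set its distance from the centre to 5:
[m·(−10) − (5)]² = 25(m² + 1)
3m² + 4m = 0, so m = −4/3 or m = 0.
Through (10, −5) these give 4x + 3y = 25 and y = −5.

4x + 3y = 25 and y = −5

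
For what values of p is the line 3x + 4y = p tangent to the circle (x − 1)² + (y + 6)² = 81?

p = −66 or p = 24

The line touches the circle iff its distance from (1, −6) is 9:
|3·1 + 4·(−6) − p| / √25 = 9
|p − (−21)| = 9·5, so p = 24 or p = −66.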